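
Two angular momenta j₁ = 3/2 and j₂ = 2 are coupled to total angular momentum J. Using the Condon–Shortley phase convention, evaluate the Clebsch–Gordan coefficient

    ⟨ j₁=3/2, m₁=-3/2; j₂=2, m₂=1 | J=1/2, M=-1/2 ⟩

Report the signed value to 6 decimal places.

triangle: 3!*0!*1!/5! = 6/120
(j±m)!: 0!*3!*3!*1!*0!*1! = 36
prefactor² = (2J+1)*Δ*N² = 18/5
  k=3: −1/(3!*0!*0!*0!*0!*1!) = -1/6
Σ = -1/6  ⇒  CG² = 18/5*(-1/6)² = 1/10
CG = −√(1/10) = -0.316228

-0.316228  (= −√(1/10))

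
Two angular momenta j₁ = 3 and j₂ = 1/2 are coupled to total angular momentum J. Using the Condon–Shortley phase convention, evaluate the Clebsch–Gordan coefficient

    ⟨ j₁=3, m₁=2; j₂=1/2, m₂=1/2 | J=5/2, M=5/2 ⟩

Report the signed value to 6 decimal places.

triangle: 1!×5!×0!/7! = 120/5040
(j±m)!: 5!×1!×1!×0!×5!×0! = 14400
prefactor² = (2J+1)×Δ×N² = 14400/7
  k=1: −1/(1!×0!×0!×0!×5!×0!) = -1/120
Σ = -1/120  ⇒  CG² = 14400/7×(-1/120)² = 1/7
CG = −√(1/7) = -0.377964

−√(1/7) = -0.377964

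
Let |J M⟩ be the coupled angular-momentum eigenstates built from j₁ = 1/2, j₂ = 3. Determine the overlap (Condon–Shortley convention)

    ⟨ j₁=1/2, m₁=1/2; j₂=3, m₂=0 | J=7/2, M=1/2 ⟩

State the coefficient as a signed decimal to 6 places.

+0.755929

√[8·0!1!6!/8! · 1!0!3!3!4!3!] = √(5184/7)
  +(−1)^0/∏(0,0,0,3,1,3)! = 1/36  (running 1/36)
⟨..|..⟩ = √(5184/7)·(1/36) = +0.755929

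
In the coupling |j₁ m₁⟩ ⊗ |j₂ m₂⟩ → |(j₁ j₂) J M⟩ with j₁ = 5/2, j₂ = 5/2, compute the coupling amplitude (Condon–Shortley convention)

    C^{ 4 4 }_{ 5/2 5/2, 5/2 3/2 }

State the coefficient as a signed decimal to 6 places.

√[9·1!4!4!/10! · 5!0!4!1!8!0!] = √(165888)
  +(−1)^0/∏(0,1,0,4,4,0)! = 1/576  (running 1/576)
⟨..|..⟩ = √(165888)·(1/576) = +0.707107

+√(1/2) = +0.707107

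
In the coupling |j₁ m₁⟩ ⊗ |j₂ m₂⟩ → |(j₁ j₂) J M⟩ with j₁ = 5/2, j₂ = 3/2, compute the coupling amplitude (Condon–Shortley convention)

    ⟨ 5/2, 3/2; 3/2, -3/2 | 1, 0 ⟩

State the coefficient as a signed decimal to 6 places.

triangle: 3!·2!·0!/6! = 12/720
(j±m)!: 4!·1!·0!·3!·1!·1! = 144
prefactor² = (2J+1)·Δ·N² = 36/5
  k=0: +1/(0!·3!·1!·0!·1!·0!) = 1/6
Σ = 1/6  ⇒  CG² = 36/5·1/6² = 1/5
CG = +√(1/5) = +0.447214

+0.447214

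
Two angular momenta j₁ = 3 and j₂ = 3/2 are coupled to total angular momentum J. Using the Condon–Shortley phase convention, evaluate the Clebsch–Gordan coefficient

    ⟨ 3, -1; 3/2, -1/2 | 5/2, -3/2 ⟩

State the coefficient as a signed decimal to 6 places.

j₁+j₂−J=2  J+j₁−j₂=4  J−j₁+j₂=1  j₁+j₂+J+1=8
(j₁±m₁, j₂±m₂, J±M) = (2,4,1,2,1,4)
P² = 576/35
sum k=0..1:
  [0] +1/48 = 1/48
  [1] −1/6 = -1/6
S = -7/48
C² = P²·S² = 7/20 ; C = -0.591608

−√(7/20) = -0.591608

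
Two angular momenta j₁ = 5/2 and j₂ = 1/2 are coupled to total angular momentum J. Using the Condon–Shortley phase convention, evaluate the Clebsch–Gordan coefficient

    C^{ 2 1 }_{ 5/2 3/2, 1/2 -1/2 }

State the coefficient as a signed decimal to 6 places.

j₁+j₂−J=1  J+j₁−j₂=4  J−j₁+j₂=0  j₁+j₂+J+1=6
(j₁±m₁, j₂±m₂, J±M) = (4,1,0,1,3,1)
P² = 24
sum k=0..0:
  [0] +1/6 = 1/6
S = 1/6
C² = P²·S² = 2/3 ; C = +0.816497

+0.816497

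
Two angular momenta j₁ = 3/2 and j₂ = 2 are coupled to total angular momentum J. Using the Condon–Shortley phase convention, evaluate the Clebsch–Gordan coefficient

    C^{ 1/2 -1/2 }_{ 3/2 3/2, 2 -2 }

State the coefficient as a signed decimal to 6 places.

+√(2/5) = +0.632456

√[2·3!0!1!/5! · 3!0!0!4!0!1!] = √(72/5)
  +(−1)^0/∏(0,3,0,0,0,1)! = 1/6  (running 1/6)
⟨..|..⟩ = √(72/5)·(1/6) = +0.632456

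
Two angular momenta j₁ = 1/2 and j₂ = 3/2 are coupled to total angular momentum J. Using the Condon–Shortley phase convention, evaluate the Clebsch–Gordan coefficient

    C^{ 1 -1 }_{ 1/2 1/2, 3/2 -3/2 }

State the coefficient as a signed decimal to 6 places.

+√(3/4) ≈ +0.866025

triangle: 1!*0!*2!/4! = 2/24
(j±m)!: 1!*0!*0!*3!*0!*2! = 12
prefactor² = (2J+1)*Δ*N² = 3
  k=0: +1/(0!*1!*0!*0!*0!*2!) = 1/2
Σ = 1/2  ⇒  CG² = 3*1/2² = 3/4
CG = +√(3/4) = +0.866025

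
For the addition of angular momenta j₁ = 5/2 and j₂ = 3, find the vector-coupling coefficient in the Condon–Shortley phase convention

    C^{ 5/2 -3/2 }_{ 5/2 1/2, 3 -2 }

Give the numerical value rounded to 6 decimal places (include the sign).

-0.267261

j₁+j₂−J=3  J+j₁−j₂=2  J−j₁+j₂=3  j₁+j₂+J+1=9
(j₁±m₁, j₂±m₂, J±M) = (3,2,1,5,1,4)
P² = 288/7
sum k=0..1:
  [0] +1/24 = 1/24
  [1] −1/12 = -1/12
S = -1/24
C² = P²·S² = 1/14 ; C = -0.267261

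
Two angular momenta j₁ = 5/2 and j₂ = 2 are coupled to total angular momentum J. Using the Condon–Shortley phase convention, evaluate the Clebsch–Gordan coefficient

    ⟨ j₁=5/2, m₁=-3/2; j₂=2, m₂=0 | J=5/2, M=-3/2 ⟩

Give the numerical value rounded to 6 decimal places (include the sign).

√[6·2!3!2!/8! · 1!4!2!2!1!4!] = √(288/35)
  +(−1)^1/∏(1,1,3,1,0,1)! = -1/6  (running -1/6)
  +(−1)^2/∏(2,0,2,0,1,2)! = 1/8  (running -1/24)
⟨..|..⟩ = √(288/35)·(-1/24) = -0.119523

−√(1/70) = -0.119523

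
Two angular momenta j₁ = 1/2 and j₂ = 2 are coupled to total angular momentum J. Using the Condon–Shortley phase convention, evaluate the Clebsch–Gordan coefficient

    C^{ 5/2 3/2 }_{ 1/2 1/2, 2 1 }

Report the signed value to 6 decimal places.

j₁+j₂−J=0  J+j₁−j₂=1  J−j₁+j₂=4  j₁+j₂+J+1=6
(j₁±m₁, j₂±m₂, J±M) = (1,0,3,1,4,1)
P² = 144/5
sum k=0..0:
  [0] +1/6 = 1/6
S = 1/6
C² = P²·S² = 4/5 ; C = +0.894427

+0.894427  (= +√(4/5))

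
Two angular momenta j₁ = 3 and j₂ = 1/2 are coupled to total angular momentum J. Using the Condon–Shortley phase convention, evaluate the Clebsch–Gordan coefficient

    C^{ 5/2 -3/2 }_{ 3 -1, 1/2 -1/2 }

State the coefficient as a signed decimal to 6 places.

+0.534522  (= +√(2/7))

j₁+j₂−J=1  J+j₁−j₂=5  J−j₁+j₂=0  j₁+j₂+J+1=7
(j₁±m₁, j₂±m₂, J±M) = (2,4,0,1,1,4)
P² = 1152/7
sum k=0..0:
  [0] +1/24 = 1/24
S = 1/24
C² = P²·S² = 2/7 ; C = +0.534522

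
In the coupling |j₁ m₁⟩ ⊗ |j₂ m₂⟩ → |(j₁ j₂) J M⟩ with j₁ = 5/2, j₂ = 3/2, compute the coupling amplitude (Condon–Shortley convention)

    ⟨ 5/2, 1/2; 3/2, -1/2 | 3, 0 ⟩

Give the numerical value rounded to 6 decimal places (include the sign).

triangle: 1!×4!×2!/8! = 48/40320
(j±m)!: 3!×2!×1!×2!×3!×3! = 864
prefactor² = (2J+1)×Δ×N² = 36/5
  k=0: +1/(0!×1!×2!×1!×2!×1!) = 1/4
  k=1: −1/(1!×0!×1!×0!×3!×2!) = -1/12
Σ = 1/6  ⇒  CG² = 36/5×1/6² = 1/5
CG = +√(1/5) = +0.447214

+√(1/5) ≈ +0.447214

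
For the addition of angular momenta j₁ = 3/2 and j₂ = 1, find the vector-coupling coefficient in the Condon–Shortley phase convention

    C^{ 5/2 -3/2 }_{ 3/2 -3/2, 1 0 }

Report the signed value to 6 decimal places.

+0.632456

triangle: 0!*3!*2!/6! = 12/720
(j±m)!: 0!*3!*1!*1!*1!*4! = 144
prefactor² = (2J+1)*Δ*N² = 72/5
  k=0: +1/(0!*0!*3!*1!*0!*1!) = 1/6
Σ = 1/6  ⇒  CG² = 72/5*1/6² = 2/5
CG = +√(2/5) = +0.632456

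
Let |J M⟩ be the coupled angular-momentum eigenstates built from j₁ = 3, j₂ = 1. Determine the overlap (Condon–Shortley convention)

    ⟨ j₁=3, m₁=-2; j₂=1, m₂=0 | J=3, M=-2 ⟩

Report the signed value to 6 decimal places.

-0.577350

√[7·1!5!1!/8! · 1!5!1!1!1!5!] = √(300)
  +(−1)^0/∏(0,1,5,1,0,0)! = 1/120  (running 1/120)
  +(−1)^1/∏(1,0,4,0,1,1)! = -1/24  (running -1/30)
⟨..|..⟩ = √(300)·(-1/30) = -0.577350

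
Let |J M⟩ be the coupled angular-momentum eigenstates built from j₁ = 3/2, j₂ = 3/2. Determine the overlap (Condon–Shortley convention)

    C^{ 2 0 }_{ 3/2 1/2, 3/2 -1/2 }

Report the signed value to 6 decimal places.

+0.500000

j₁+j₂−J=1  J+j₁−j₂=2  J−j₁+j₂=2  j₁+j₂+J+1=6
(j₁±m₁, j₂±m₂, J±M) = (2,1,1,2,2,2)
P² = 4/9
sum k=0..1:
  [0] +1/1 = 1
  [1] −1/4 = -1/4
S = 3/4
C² = P²·S² = 1/4 ; C = +0.500000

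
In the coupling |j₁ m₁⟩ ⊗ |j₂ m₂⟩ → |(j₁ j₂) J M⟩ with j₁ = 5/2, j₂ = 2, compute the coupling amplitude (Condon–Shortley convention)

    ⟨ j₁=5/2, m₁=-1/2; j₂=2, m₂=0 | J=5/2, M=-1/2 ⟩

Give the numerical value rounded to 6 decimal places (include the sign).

√[6·2!3!2!/8! · 2!3!2!2!2!3!] = √(72/35)
  +(−1)^0/∏(0,2,3,2,0,0)! = 1/24  (running 1/24)
  +(−1)^1/∏(1,1,2,1,1,1)! = -1/2  (running -11/24)
  +(−1)^2/∏(2,0,1,0,2,2)! = 1/8  (running -1/3)
⟨..|..⟩ = √(72/35)·(-1/3) = -0.478091

-0.478091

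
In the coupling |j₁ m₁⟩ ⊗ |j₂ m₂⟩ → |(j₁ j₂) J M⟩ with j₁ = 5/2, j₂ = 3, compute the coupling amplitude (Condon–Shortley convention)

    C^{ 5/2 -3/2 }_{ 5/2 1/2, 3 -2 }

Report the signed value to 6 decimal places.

√[6·3!2!3!/9! · 3!2!1!5!1!4!] = √(288/7)
  +(−1)^0/∏(0,3,2,1,0,2)! = 1/24  (running 1/24)
  +(−1)^1/∏(1,2,1,0,1,3)! = -1/12  (running -1/24)
⟨..|..⟩ = √(288/7)·(-1/24) = -0.267261

-0.267261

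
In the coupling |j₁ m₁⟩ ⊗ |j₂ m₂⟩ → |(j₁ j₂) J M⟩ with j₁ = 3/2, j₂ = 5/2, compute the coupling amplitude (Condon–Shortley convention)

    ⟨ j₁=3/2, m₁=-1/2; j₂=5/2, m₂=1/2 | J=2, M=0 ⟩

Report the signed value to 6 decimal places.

−√(1/14) ≈ -0.267261

triangle: 2!*1!*3!/7! = 12/5040
(j±m)!: 1!*2!*3!*2!*2!*2! = 96
prefactor² = (2J+1)*Δ*N² = 8/7
  k=1: −1/(1!*1!*1!*2!*0!*1!) = -1/2
  k=2: +1/(2!*0!*0!*1!*1!*2!) = 1/4
Σ = -1/4  ⇒  CG² = 8/7*(-1/4)² = 1/14
CG = −√(1/14) = -0.267261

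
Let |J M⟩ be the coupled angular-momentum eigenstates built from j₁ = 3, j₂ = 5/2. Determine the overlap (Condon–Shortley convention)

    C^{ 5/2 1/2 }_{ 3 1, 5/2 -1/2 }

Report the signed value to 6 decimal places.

triangle: 3!×3!×2!/9! = 72/362880
(j±m)!: 4!×2!×2!×3!×3!×2! = 6912
prefactor² = (2J+1)×Δ×N² = 288/35
  k=0: +1/(0!×3!×2!×2!×1!×0!) = 1/24
  k=1: −1/(1!×2!×1!×1!×2!×1!) = -1/4
  k=2: +1/(2!×1!×0!×0!×3!×2!) = 1/24
Σ = -1/6  ⇒  CG² = 288/35×(-1/6)² = 8/35
CG = −√(8/35) = -0.478091

−√(8/35) = -0.478091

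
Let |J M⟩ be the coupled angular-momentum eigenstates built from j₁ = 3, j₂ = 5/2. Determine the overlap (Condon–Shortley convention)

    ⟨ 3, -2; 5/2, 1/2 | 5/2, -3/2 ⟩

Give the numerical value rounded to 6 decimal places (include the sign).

j₁+j₂−J=3  J+j₁−j₂=3  J−j₁+j₂=2  j₁+j₂+J+1=9
(j₁±m₁, j₂±m₂, J±M) = (1,5,3,2,1,4)
P² = 288/7
sum k=2..3:
  [2] +1/12 = 1/12
  [3] −1/24 = -1/24
S = 1/24
C² = P²·S² = 1/14 ; C = +0.267261

+√(1/14) = +0.267261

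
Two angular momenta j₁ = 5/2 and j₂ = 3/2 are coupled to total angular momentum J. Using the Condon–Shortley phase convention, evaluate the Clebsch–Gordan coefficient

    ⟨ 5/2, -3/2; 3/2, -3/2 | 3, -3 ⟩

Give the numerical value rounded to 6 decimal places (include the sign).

+0.612372

j₁+j₂−J=1  J+j₁−j₂=4  J−j₁+j₂=2  j₁+j₂+J+1=8
(j₁±m₁, j₂±m₂, J±M) = (1,4,0,3,0,6)
P² = 864
sum k=0..0:
  [0] +1/48 = 1/48
S = 1/48
C² = P²·S² = 3/8 ; C = +0.612372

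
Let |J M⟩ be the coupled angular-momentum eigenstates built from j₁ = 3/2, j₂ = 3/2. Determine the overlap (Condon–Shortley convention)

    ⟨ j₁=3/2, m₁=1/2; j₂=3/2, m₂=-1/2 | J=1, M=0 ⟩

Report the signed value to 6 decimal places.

√[3·2!1!1!/5! · 2!1!1!2!1!1!] = √(1/5)
  +(−1)^0/∏(0,2,1,1,0,0)! = 1/2  (running 1/2)
  +(−1)^1/∏(1,1,0,0,1,1)! = -1  (running -1/2)
⟨..|..⟩ = √(1/5)·(-1/2) = -0.223607

−√(1/20) = -0.223607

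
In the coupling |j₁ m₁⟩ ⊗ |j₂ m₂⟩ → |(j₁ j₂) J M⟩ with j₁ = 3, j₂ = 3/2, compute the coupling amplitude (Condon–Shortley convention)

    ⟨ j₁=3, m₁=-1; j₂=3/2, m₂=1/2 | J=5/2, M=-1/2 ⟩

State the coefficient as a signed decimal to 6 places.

j₁+j₂−J=2  J+j₁−j₂=4  J−j₁+j₂=1  j₁+j₂+J+1=8
(j₁±m₁, j₂±m₂, J±M) = (2,4,2,1,2,3)
P² = 288/35
sum k=1..2:
  [1] −1/6 = -1/6
  [2] +1/8 = 1/8
S = -1/24
C² = P²·S² = 1/70 ; C = -0.119523

−√(1/70) = -0.119523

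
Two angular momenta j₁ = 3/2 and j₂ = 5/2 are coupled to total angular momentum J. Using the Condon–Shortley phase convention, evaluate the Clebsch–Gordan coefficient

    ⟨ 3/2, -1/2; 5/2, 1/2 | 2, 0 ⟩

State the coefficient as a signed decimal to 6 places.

√[5·2!1!3!/7! · 1!2!3!2!2!2!] = √(8/7)
  +(−1)^1/∏(1,1,1,2,0,1)! = -1/2  (running -1/2)
  +(−1)^2/∏(2,0,0,1,1,2)! = 1/4  (running -1/4)
⟨..|..⟩ = √(8/7)·(-1/4) = -0.267261

−√(1/14) ≈ -0.267261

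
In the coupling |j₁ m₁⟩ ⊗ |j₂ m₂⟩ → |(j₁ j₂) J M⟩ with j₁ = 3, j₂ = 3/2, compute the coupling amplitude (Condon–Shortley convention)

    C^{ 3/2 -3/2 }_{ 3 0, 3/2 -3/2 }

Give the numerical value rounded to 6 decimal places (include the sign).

+0.169031

j₁+j₂−J=3  J+j₁−j₂=3  J−j₁+j₂=0  j₁+j₂+J+1=7
(j₁±m₁, j₂±m₂, J±M) = (3,3,0,3,0,3)
P² = 1296/35
sum k=0..0:
  [0] +1/36 = 1/36
S = 1/36
C² = P²·S² = 1/35 ; C = +0.169031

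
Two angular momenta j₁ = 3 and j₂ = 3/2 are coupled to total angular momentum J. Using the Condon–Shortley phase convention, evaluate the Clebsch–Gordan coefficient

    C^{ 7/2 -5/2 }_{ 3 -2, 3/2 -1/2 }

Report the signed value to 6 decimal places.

-0.377964  (= −√(1/7))

j₁+j₂−J=1  J+j₁−j₂=5  J−j₁+j₂=2  j₁+j₂+J+1=9
(j₁±m₁, j₂±m₂, J±M) = (1,5,1,2,1,6)
P² = 6400/7
sum k=0..1:
  [0] +1/120 = 1/120
  [1] −1/48 = -1/48
S = -1/80
C² = P²·S² = 1/7 ; C = -0.377964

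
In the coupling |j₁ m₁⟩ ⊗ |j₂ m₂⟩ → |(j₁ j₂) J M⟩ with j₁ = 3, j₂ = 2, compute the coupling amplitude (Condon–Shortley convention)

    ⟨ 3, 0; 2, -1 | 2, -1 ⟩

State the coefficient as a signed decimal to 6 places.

triangle: 3!×3!×1!/8! = 36/40320
(j±m)!: 3!×3!×1!×3!×1!×3! = 1296
prefactor² = (2J+1)×Δ×N² = 81/14
  k=0: +1/(0!×3!×3!×1!×0!×0!) = 1/36
  k=1: −1/(1!×2!×2!×0!×1!×1!) = -1/4
Σ = -2/9  ⇒  CG² = 81/14×(-2/9)² = 2/7
CG = −√(2/7) = -0.534522

−√(2/7) = -0.534522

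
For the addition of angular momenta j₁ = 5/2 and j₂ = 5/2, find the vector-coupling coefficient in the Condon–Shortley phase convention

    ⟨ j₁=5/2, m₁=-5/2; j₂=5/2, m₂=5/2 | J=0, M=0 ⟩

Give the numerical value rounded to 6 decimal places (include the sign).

-0.408248  (= −√(1/6))

j₁+j₂−J=5  J+j₁−j₂=0  J−j₁+j₂=0  j₁+j₂+J+1=6
(j₁±m₁, j₂±m₂, J±M) = (0,5,5,0,0,0)
P² = 2400
sum k=5..5:
  [5] −1/120 = -1/120
S = -1/120
C² = P²·S² = 1/6 ; C = -0.408248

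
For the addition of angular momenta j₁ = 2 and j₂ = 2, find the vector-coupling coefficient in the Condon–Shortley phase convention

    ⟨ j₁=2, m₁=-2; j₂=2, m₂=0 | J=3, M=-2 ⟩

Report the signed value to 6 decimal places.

−√(1/2) = -0.707107

triangle: 1!×3!×3!/8! = 36/40320
(j±m)!: 0!×4!×2!×2!×1!×5! = 11520
prefactor² = (2J+1)×Δ×N² = 72
  k=1: −1/(1!×0!×3!×1!×0!×2!) = -1/12
Σ = -1/12  ⇒  CG² = 72×(-1/12)² = 1/2
CG = −√(1/2) = -0.707107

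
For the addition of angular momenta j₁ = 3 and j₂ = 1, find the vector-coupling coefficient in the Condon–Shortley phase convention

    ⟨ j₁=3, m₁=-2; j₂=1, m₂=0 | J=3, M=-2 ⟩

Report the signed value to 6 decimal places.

j₁+j₂−J=1  J+j₁−j₂=5  J−j₁+j₂=1  j₁+j₂+J+1=8
(j₁±m₁, j₂±m₂, J±M) = (1,5,1,1,1,5)
P² = 300
sum k=0..1:
  [0] +1/120 = 1/120
  [1] −1/24 = -1/24
S = -1/30
C² = P²·S² = 1/3 ; C = -0.577350

-0.577350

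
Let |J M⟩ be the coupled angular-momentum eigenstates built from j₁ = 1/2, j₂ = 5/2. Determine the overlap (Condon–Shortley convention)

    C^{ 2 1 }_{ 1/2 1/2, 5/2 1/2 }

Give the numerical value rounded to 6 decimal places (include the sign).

√[5·1!0!4!/6! · 1!0!3!2!3!1!] = √(12)
  +(−1)^0/∏(0,1,0,3,0,1)! = 1/6  (running 1/6)
⟨..|..⟩ = √(12)·(1/6) = +0.577350

+√(1/3) = +0.577350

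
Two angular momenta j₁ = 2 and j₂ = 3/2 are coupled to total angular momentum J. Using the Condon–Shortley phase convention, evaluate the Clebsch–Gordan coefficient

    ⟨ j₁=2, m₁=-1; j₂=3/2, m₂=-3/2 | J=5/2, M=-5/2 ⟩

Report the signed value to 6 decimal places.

+√(3/7) = +0.654654

√[6·1!3!2!/7! · 1!3!0!3!0!5!] = √(432/7)
  +(−1)^0/∏(0,1,3,0,0,2)! = 1/12  (running 1/12)
⟨..|..⟩ = √(432/7)·(1/12) = +0.654654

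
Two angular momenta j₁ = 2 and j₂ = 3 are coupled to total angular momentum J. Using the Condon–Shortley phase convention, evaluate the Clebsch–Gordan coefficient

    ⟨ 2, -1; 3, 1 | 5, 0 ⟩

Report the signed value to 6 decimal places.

√[11·0!4!6!/11! · 1!3!4!2!5!5!] = √(138240/7)
  +(−1)^0/∏(0,0,3,4,1,2)! = 1/288  (running 1/288)
⟨..|..⟩ = √(138240/7)·(1/288) = +0.487950

+0.487950  (= +√(5/21))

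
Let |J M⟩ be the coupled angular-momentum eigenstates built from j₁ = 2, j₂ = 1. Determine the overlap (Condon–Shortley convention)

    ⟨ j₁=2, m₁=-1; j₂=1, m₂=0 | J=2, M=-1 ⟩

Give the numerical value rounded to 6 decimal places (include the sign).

j₁+j₂−J=1  J+j₁−j₂=3  J−j₁+j₂=1  j₁+j₂+J+1=6
(j₁±m₁, j₂±m₂, J±M) = (1,3,1,1,1,3)
P² = 3/2
sum k=0..1:
  [0] +1/6 = 1/6
  [1] −1/2 = -1/2
S = -1/3
C² = P²·S² = 1/6 ; C = -0.408248

-0.408248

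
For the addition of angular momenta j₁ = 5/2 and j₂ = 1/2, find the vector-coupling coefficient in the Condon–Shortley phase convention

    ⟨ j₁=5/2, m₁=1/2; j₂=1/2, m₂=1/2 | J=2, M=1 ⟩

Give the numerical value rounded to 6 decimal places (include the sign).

-0.577350  (= −√(1/3))

j₁+j₂−J=1  J+j₁−j₂=4  J−j₁+j₂=0  j₁+j₂+J+1=6
(j₁±m₁, j₂±m₂, J±M) = (3,2,1,0,3,1)
P² = 12
sum k=1..1:
  [1] −1/6 = -1/6
S = -1/6
C² = P²·S² = 1/3 ; C = -0.577350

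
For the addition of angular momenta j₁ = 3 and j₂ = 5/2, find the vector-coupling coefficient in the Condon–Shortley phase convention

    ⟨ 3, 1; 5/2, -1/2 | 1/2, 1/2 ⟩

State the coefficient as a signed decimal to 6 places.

+√(4/21) = +0.436436

triangle: 5!×1!×0!/7! = 120/5040
(j±m)!: 4!×2!×2!×3!×1!×0! = 576
prefactor² = (2J+1)×Δ×N² = 192/7
  k=2: +1/(2!×3!×0!×0!×1!×0!) = 1/12
Σ = 1/12  ⇒  CG² = 192/7×1/12² = 4/21
CG = +√(4/21) = +0.436436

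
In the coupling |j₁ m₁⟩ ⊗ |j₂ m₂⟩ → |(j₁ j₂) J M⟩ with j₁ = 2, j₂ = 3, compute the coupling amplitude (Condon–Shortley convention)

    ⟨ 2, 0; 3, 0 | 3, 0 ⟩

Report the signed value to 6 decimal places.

j₁+j₂−J=2  J+j₁−j₂=2  J−j₁+j₂=4  j₁+j₂+J+1=9
(j₁±m₁, j₂±m₂, J±M) = (2,2,3,3,3,3)
P² = 48/5
sum k=0..2:
  [0] +1/24 = 1/24
  [1] −1/4 = -1/4
  [2] +1/24 = 1/24
S = -1/6
C² = P²·S² = 4/15 ; C = -0.516398

-0.516398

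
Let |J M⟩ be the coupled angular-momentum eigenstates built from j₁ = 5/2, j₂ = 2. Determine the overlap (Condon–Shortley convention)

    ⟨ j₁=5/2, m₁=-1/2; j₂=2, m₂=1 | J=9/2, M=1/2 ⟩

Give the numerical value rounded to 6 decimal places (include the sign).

+0.563436

triangle: 0!*5!*4!/10! = 2880/3628800
(j±m)!: 2!*3!*3!*1!*5!*4! = 207360
prefactor² = (2J+1)*Δ*N² = 11520/7
  k=0: +1/(0!*0!*3!*3!*2!*1!) = 1/72
Σ = 1/72  ⇒  CG² = 11520/7*1/72² = 20/63
CG = +√(20/63) = +0.563436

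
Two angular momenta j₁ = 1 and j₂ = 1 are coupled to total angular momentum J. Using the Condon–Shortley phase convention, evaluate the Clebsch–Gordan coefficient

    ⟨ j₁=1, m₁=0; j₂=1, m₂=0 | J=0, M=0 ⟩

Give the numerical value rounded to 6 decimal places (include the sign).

−√(1/3) = -0.577350

√[1·2!0!0!/3! · 1!1!1!1!0!0!] = √(1/3)
  +(−1)^1/∏(1,1,0,0,0,0)! = -1  (running -1)
⟨..|..⟩ = √(1/3)·(-1) = -0.577350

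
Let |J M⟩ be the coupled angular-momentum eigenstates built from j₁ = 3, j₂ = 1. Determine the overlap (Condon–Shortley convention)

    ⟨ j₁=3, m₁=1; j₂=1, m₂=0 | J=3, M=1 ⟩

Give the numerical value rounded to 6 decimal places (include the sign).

j₁+j₂−J=1  J+j₁−j₂=5  J−j₁+j₂=1  j₁+j₂+J+1=8
(j₁±m₁, j₂±m₂, J±M) = (4,2,1,1,4,2)
P² = 48
sum k=0..1:
  [0] +1/12 = 1/12
  [1] −1/24 = -1/24
S = 1/24
C² = P²·S² = 1/12 ; C = +0.288675

+0.288675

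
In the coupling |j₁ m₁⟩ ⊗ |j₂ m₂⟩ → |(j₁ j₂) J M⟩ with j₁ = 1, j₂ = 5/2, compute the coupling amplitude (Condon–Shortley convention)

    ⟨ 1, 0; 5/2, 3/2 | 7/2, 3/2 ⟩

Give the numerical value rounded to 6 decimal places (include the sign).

+√(10/21) ≈ +0.690066

√[8·0!2!5!/8! · 1!1!4!1!5!2!] = √(1920/7)
  +(−1)^0/∏(0,0,1,4,1,1)! = 1/24  (running 1/24)
⟨..|..⟩ = √(1920/7)·(1/24) = +0.690066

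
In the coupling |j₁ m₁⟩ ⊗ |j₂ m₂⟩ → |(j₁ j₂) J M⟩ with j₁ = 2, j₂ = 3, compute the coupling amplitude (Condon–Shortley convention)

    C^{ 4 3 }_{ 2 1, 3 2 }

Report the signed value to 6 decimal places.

-0.223607

j₁+j₂−J=1  J+j₁−j₂=3  J−j₁+j₂=5  j₁+j₂+J+1=10
(j₁±m₁, j₂±m₂, J±M) = (3,1,5,1,7,1)
P² = 6480
sum k=0..1:
  [0] +1/240 = 1/240
  [1] −1/144 = -1/144
S = -1/360
C² = P²·S² = 1/20 ; C = -0.223607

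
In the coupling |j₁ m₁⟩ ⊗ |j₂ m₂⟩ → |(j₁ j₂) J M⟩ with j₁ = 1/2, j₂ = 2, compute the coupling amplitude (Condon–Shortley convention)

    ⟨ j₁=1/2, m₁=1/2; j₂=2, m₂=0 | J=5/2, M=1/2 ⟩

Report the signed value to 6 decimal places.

√[6·0!1!4!/6! · 1!0!2!2!3!2!] = √(48/5)
  +(−1)^0/∏(0,0,0,2,1,2)! = 1/4  (running 1/4)
⟨..|..⟩ = √(48/5)·(1/4) = +0.774597

+0.774597  (= +√(3/5))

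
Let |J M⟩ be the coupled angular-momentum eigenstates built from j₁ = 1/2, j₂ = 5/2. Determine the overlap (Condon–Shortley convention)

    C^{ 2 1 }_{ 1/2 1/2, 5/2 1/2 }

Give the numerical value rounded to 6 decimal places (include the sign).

√[5·1!0!4!/6! · 1!0!3!2!3!1!] = √(12)
  +(−1)^0/∏(0,1,0,3,0,1)! = 1/6  (running 1/6)
⟨..|..⟩ = √(12)·(1/6) = +0.577350

+√(1/3) = +0.577350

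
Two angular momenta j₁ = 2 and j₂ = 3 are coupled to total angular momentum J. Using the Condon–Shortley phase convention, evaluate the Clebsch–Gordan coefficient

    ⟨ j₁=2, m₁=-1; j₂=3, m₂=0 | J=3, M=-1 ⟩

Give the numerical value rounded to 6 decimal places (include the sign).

−√(1/30) ≈ -0.182574

j₁+j₂−J=2  J+j₁−j₂=2  J−j₁+j₂=4  j₁+j₂+J+1=9
(j₁±m₁, j₂±m₂, J±M) = (1,3,3,3,2,4)
P² = 96/5
sum k=1..2:
  [1] −1/8 = -1/8
  [2] +1/12 = 1/12
S = -1/24
C² = P²·S² = 1/30 ; C = -0.182574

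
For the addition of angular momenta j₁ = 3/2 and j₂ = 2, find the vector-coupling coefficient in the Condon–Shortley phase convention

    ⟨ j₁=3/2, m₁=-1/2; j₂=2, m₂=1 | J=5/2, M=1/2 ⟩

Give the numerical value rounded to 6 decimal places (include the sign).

√[6·1!2!3!/7! · 1!2!3!1!3!2!] = √(72/35)
  +(−1)^0/∏(0,1,2,3,0,0)! = 1/12  (running 1/12)
  +(−1)^1/∏(1,0,1,2,1,1)! = -1/2  (running -5/12)
⟨..|..⟩ = √(72/35)·(-5/12) = -0.597614

−√(5/14) = -0.597614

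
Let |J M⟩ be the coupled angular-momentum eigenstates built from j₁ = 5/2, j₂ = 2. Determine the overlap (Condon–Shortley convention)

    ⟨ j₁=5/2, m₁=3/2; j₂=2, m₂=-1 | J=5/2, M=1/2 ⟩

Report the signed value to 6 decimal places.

+√(6/35) ≈ +0.414039

j₁+j₂−J=2  J+j₁−j₂=3  J−j₁+j₂=2  j₁+j₂+J+1=8
(j₁±m₁, j₂±m₂, J±M) = (4,1,1,3,3,2)
P² = 216/35
sum k=0..1:
  [0] +1/4 = 1/4
  [1] −1/12 = -1/12
S = 1/6
C² = P²·S² = 6/35 ; C = +0.414039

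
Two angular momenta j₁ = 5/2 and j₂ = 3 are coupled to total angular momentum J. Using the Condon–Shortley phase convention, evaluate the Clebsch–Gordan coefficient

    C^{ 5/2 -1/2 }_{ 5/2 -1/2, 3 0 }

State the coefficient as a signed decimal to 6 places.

+0.276026

triangle: 3!*2!*3!/9! = 72/362880
(j±m)!: 2!*3!*3!*3!*2!*3! = 5184
prefactor² = (2J+1)*Δ*N² = 216/35
  k=1: −1/(1!*2!*2!*2!*0!*1!) = -1/8
  k=2: +1/(2!*1!*1!*1!*1!*2!) = 1/4
  k=3: −1/(3!*0!*0!*0!*2!*3!) = -1/72
Σ = 1/9  ⇒  CG² = 216/35*1/9² = 8/105
CG = +√(8/105) = +0.276026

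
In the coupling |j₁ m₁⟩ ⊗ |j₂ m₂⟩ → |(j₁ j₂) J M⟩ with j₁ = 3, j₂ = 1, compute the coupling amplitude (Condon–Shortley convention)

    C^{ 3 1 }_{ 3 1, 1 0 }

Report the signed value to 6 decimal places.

+0.288675  (= +√(1/12))

√[7·1!5!1!/8! · 4!2!1!1!4!2!] = √(48)
  +(−1)^0/∏(0,1,2,1,3,0)! = 1/12  (running 1/12)
  +(−1)^1/∏(1,0,1,0,4,1)! = -1/24  (running 1/24)
⟨..|..⟩ = √(48)·(1/24) = +0.288675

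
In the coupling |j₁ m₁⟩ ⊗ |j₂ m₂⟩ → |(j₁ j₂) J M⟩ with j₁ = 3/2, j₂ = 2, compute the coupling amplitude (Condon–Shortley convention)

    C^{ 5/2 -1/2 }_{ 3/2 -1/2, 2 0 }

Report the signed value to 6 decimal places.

√[6·1!2!3!/7! · 1!2!2!2!2!3!] = √(48/35)
  +(−1)^0/∏(0,1,2,2,0,1)! = 1/4  (running 1/4)
  +(−1)^1/∏(1,0,1,1,1,2)! = -1/2  (running -1/4)
⟨..|..⟩ = √(48/35)·(-1/4) = -0.292770

-0.292770  (= −√(3/35))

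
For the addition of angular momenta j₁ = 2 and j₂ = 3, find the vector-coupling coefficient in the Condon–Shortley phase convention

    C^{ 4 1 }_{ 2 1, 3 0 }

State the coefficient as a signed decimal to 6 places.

+0.462910  (= +√(3/14))

j₁+j₂−J=1  J+j₁−j₂=3  J−j₁+j₂=5  j₁+j₂+J+1=10
(j₁±m₁, j₂±m₂, J±M) = (3,1,3,3,5,3)
P² = 1944/7
sum k=0..1:
  [0] +1/24 = 1/24
  [1] −1/72 = -1/72
S = 1/36
C² = P²·S² = 3/14 ; C = +0.462910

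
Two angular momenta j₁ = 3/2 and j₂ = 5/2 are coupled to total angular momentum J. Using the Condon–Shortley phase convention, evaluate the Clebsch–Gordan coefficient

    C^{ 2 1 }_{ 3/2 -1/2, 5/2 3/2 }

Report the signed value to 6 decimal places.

+√(1/42) ≈ +0.154303

j₁+j₂−J=2  J+j₁−j₂=1  J−j₁+j₂=3  j₁+j₂+J+1=7
(j₁±m₁, j₂±m₂, J±M) = (1,2,4,1,3,1)
P² = 24/7
sum k=1..2:
  [1] −1/6 = -1/6
  [2] +1/4 = 1/4
S = 1/12
C² = P²·S² = 1/42 ; C = +0.154303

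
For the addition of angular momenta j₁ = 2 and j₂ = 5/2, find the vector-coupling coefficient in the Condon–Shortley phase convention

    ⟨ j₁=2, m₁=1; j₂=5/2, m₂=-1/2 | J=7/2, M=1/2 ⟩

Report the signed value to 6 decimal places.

triangle: 1!×3!×4!/9! = 144/362880
(j±m)!: 3!×1!×2!×3!×4!×3! = 10368
prefactor² = (2J+1)×Δ×N² = 1152/35
  k=0: +1/(0!×1!×1!×2!×2!×2!) = 1/8
  k=1: −1/(1!×0!×0!×1!×3!×3!) = -1/36
Σ = 7/72  ⇒  CG² = 1152/35×7/72² = 14/45
CG = +√(14/45) = +0.557773

+√(14/45) ≈ +0.557773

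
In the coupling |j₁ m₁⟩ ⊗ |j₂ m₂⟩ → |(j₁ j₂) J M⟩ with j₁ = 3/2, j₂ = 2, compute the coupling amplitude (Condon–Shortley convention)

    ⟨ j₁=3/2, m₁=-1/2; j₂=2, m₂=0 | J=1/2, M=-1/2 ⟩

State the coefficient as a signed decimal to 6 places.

+0.447214

triangle: 3!*0!*1!/5! = 6/120
(j±m)!: 1!*2!*2!*2!*0!*1! = 8
prefactor² = (2J+1)*Δ*N² = 4/5
  k=2: +1/(2!*1!*0!*0!*0!*1!) = 1/2
Σ = 1/2  ⇒  CG² = 4/5*1/2² = 1/5
CG = +√(1/5) = +0.447214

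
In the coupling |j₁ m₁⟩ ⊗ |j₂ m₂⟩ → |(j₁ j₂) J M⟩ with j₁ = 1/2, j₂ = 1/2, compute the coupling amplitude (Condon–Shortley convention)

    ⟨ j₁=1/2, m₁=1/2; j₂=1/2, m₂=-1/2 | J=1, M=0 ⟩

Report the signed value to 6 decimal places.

+√(1/2) ≈ +0.707107

j₁+j₂−J=0  J+j₁−j₂=1  J−j₁+j₂=1  j₁+j₂+J+1=3
(j₁±m₁, j₂±m₂, J±M) = (1,0,0,1,1,1)
P² = 1/2
sum k=0..0:
  [0] +1/1 = 1
S = 1
C² = P²·S² = 1/2 ; C = +0.707107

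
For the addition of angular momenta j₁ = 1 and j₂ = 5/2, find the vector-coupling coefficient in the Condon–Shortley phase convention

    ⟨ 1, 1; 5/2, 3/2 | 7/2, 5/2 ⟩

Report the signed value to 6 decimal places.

+0.845154

j₁+j₂−J=0  J+j₁−j₂=2  J−j₁+j₂=5  j₁+j₂+J+1=8
(j₁±m₁, j₂±m₂, J±M) = (2,0,4,1,6,1)
P² = 11520/7
sum k=0..0:
  [0] +1/48 = 1/48
S = 1/48
C² = P²·S² = 5/7 ; C = +0.845154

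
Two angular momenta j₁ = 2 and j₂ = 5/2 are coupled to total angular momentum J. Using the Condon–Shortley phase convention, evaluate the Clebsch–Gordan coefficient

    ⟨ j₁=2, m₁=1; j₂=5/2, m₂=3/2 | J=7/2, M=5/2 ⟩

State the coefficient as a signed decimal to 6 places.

triangle: 1!*3!*4!/9! = 144/362880
(j±m)!: 3!*1!*4!*1!*6!*1! = 103680
prefactor² = (2J+1)*Δ*N² = 2304/7
  k=0: +1/(0!*1!*1!*4!*2!*0!) = 1/48
  k=1: −1/(1!*0!*0!*3!*3!*1!) = -1/36
Σ = -1/144  ⇒  CG² = 2304/7*(-1/144)² = 1/63
CG = −√(1/63) = -0.125988

-0.125988  (= −√(1/63))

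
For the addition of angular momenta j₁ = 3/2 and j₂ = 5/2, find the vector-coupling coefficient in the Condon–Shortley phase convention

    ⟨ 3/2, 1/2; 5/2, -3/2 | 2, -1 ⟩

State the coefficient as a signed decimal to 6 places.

+0.154303

√[5·2!1!3!/7! · 2!1!1!4!1!3!] = √(24/7)
  +(−1)^0/∏(0,2,1,1,0,2)! = 1/4  (running 1/4)
  +(−1)^1/∏(1,1,0,0,1,3)! = -1/6  (running 1/12)
⟨..|..⟩ = √(24/7)·(1/12) = +0.154303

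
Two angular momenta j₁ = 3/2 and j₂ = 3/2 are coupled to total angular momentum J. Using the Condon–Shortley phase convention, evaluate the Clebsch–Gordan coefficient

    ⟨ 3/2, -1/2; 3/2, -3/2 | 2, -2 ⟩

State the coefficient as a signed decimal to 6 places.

j₁+j₂−J=1  J+j₁−j₂=2  J−j₁+j₂=2  j₁+j₂+J+1=6
(j₁±m₁, j₂±m₂, J±M) = (1,2,0,3,0,4)
P² = 8
sum k=0..0:
  [0] +1/4 = 1/4
S = 1/4
C² = P²·S² = 1/2 ; C = +0.707107

+0.707107  (= +√(1/2))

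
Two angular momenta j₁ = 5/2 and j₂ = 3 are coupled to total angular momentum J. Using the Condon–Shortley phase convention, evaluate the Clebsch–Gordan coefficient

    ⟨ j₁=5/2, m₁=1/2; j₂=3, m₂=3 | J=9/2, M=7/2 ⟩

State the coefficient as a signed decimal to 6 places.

−√(16/33) ≈ -0.696311

j₁+j₂−J=1  J+j₁−j₂=4  J−j₁+j₂=5  j₁+j₂+J+1=11
(j₁±m₁, j₂±m₂, J±M) = (3,2,6,0,8,1)
P² = 2764800/11
sum k=1..1:
  [1] −1/720 = -1/720
S = -1/720
C² = P²·S² = 16/33 ; C = -0.696311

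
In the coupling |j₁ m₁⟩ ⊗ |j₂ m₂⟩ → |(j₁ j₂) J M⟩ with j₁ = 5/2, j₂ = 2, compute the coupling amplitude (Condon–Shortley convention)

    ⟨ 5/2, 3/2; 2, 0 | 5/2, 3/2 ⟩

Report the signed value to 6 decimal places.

j₁+j₂−J=2  J+j₁−j₂=3  J−j₁+j₂=2  j₁+j₂+J+1=8
(j₁±m₁, j₂±m₂, J±M) = (4,1,2,2,4,1)
P² = 288/35
sum k=0..1:
  [0] +1/8 = 1/8
  [1] −1/6 = -1/6
S = -1/24
C² = P²·S² = 1/70 ; C = -0.119523

-0.119523  (= −√(1/70))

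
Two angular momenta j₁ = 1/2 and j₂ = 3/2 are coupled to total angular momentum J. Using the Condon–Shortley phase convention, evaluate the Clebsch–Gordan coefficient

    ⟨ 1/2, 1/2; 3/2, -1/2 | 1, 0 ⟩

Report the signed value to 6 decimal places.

+0.707107  (= +√(1/2))

j₁+j₂−J=1  J+j₁−j₂=0  J−j₁+j₂=2  j₁+j₂+J+1=4
(j₁±m₁, j₂±m₂, J±M) = (1,0,1,2,1,1)
P² = 1/2
sum k=0..0:
  [0] +1/1 = 1
S = 1
C² = P²·S² = 1/2 ; C = +0.707107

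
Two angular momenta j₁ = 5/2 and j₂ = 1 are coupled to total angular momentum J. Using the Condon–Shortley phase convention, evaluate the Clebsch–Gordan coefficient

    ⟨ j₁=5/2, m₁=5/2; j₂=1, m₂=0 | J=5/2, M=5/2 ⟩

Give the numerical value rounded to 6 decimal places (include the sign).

j₁+j₂−J=1  J+j₁−j₂=4  J−j₁+j₂=1  j₁+j₂+J+1=7
(j₁±m₁, j₂±m₂, J±M) = (5,0,1,1,5,0)
P² = 2880/7
sum k=0..0:
  [0] +1/24 = 1/24
S = 1/24
C² = P²·S² = 5/7 ; C = +0.845154

+√(5/7) ≈ +0.845154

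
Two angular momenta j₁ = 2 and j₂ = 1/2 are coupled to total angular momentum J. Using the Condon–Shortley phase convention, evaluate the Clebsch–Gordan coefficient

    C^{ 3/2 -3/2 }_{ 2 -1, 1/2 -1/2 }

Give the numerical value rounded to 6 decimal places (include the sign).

√[4·1!3!0!/5! · 1!3!0!1!0!3!] = √(36/5)
  +(−1)^0/∏(0,1,3,0,0,0)! = 1/6  (running 1/6)
⟨..|..⟩ = √(36/5)·(1/6) = +0.447214

+0.447214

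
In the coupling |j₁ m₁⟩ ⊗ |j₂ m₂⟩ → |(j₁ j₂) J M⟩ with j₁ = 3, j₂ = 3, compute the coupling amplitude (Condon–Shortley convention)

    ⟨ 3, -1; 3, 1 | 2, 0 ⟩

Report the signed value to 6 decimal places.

-0.327327  (= −√(3/28))

j₁+j₂−J=4  J+j₁−j₂=2  J−j₁+j₂=2  j₁+j₂+J+1=9
(j₁±m₁, j₂±m₂, J±M) = (2,4,4,2,2,2)
P² = 256/21
sum k=2..4:
  [2] +1/16 = 1/16
  [3] −1/6 = -1/6
  [4] +1/96 = 1/96
S = -3/32
C² = P²·S² = 3/28 ; C = -0.327327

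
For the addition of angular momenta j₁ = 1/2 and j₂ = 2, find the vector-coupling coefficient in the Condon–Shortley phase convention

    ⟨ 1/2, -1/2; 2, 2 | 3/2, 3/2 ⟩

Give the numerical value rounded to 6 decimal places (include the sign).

j₁+j₂−J=1  J+j₁−j₂=0  J−j₁+j₂=3  j₁+j₂+J+1=5
(j₁±m₁, j₂±m₂, J±M) = (0,1,4,0,3,0)
P² = 144/5
sum k=1..1:
  [1] −1/6 = -1/6
S = -1/6
C² = P²·S² = 4/5 ; C = -0.894427

−√(4/5) = -0.894427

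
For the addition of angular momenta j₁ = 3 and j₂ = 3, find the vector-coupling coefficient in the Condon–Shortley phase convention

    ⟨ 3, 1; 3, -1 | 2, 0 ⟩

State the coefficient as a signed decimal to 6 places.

j₁+j₂−J=4  J+j₁−j₂=2  J−j₁+j₂=2  j₁+j₂+J+1=9
(j₁±m₁, j₂±m₂, J±M) = (4,2,2,4,2,2)
P² = 256/21
sum k=0..2:
  [0] +1/96 = 1/96
  [1] −1/6 = -1/6
  [2] +1/16 = 1/16
S = -3/32
C² = P²·S² = 3/28 ; C = -0.327327

-0.327327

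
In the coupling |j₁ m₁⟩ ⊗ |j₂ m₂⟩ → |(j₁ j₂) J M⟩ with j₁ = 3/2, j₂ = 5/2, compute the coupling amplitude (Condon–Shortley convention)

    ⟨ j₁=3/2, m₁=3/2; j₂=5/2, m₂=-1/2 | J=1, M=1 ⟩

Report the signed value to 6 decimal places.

+√(1/20) = +0.223607

triangle: 3!·0!·2!/6! = 12/720
(j±m)!: 3!·0!·2!·3!·2!·0! = 144
prefactor² = (2J+1)·Δ·N² = 36/5
  k=0: +1/(0!·3!·0!·2!·0!·0!) = 1/12
Σ = 1/12  ⇒  CG² = 36/5·1/12² = 1/20
CG = +√(1/20) = +0.223607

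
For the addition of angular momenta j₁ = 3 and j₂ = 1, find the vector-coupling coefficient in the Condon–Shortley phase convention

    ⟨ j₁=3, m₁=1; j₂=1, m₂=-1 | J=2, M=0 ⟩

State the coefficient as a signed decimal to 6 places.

j₁+j₂−J=2  J+j₁−j₂=4  J−j₁+j₂=0  j₁+j₂+J+1=7
(j₁±m₁, j₂±m₂, J±M) = (4,2,0,2,2,2)
P² = 128/7
sum k=0..0:
  [0] +1/8 = 1/8
S = 1/8
C² = P²·S² = 2/7 ; C = +0.534522

+√(2/7) = +0.534522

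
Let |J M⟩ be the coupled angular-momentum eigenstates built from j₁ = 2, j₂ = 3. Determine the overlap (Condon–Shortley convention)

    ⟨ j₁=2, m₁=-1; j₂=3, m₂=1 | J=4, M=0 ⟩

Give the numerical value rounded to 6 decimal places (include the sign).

√[9·1!3!5!/10! · 1!3!4!2!4!4!] = √(10368/35)
  +(−1)^0/∏(0,1,3,4,0,1)! = 1/144  (running 1/144)
  +(−1)^1/∏(1,0,2,3,1,2)! = -1/24  (running -5/144)
⟨..|..⟩ = √(10368/35)·(-5/144) = -0.597614

-0.597614  (= −√(5/14))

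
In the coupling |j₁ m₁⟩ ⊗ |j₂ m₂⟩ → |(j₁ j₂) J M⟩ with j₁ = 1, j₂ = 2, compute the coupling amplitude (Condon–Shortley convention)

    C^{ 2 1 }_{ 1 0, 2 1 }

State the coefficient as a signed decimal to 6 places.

j₁+j₂−J=1  J+j₁−j₂=1  J−j₁+j₂=3  j₁+j₂+J+1=6
(j₁±m₁, j₂±m₂, J±M) = (1,1,3,1,3,1)
P² = 3/2
sum k=0..1:
  [0] +1/6 = 1/6
  [1] −1/2 = -1/2
S = -1/3
C² = P²·S² = 1/6 ; C = -0.408248

-0.408248  (= −√(1/6))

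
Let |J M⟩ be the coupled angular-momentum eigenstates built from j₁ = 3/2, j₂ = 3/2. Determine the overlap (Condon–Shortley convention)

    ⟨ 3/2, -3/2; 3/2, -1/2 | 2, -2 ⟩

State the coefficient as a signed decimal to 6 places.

−√(1/2) ≈ -0.707107

triangle: 1!×2!×2!/6! = 4/720
(j±m)!: 0!×3!×1!×2!×0!×4! = 288
prefactor² = (2J+1)×Δ×N² = 8
  k=1: −1/(1!×0!×2!×0!×0!×2!) = -1/4
Σ = -1/4  ⇒  CG² = 8×(-1/4)² = 1/2
CG = −√(1/2) = -0.707107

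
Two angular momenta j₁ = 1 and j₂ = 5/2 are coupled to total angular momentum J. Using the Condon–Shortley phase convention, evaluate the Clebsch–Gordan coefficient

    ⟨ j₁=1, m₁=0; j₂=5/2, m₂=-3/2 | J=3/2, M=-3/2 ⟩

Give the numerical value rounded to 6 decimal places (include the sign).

triangle: 2!·0!·3!/6! = 12/720
(j±m)!: 1!·1!·1!·4!·0!·3! = 144
prefactor² = (2J+1)·Δ·N² = 48/5
  k=1: −1/(1!·1!·0!·0!·0!·3!) = -1/6
Σ = -1/6  ⇒  CG² = 48/5·(-1/6)² = 4/15
CG = −√(4/15) = -0.516398

-0.516398  (= −√(4/15))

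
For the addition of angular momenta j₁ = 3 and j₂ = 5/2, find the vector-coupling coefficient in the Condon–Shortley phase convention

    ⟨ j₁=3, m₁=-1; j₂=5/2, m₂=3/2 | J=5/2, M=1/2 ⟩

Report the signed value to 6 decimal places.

√[6·3!3!2!/9! · 2!4!4!1!3!2!] = √(576/35)
  +(−1)^2/∏(2,1,2,2,1,0)! = 1/8  (running 1/8)
  +(−1)^3/∏(3,0,1,1,2,1)! = -1/12  (running 1/24)
⟨..|..⟩ = √(576/35)·(1/24) = +0.169031

+√(1/35) = +0.169031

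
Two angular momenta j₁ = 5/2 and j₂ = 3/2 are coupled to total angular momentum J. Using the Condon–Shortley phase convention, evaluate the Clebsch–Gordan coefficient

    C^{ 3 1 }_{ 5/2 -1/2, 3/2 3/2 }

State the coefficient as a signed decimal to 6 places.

-0.670820

√[7·1!4!2!/8! · 2!3!3!0!4!2!] = √(144/5)
  +(−1)^1/∏(1,0,2,2,2,0)! = -1/8  (running -1/8)
⟨..|..⟩ = √(144/5)·(-1/8) = -0.670820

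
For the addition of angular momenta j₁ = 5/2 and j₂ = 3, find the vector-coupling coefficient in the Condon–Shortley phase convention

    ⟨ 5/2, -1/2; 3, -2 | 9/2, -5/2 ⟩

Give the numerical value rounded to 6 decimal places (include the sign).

+√(49/198) = +0.497468

j₁+j₂−J=1  J+j₁−j₂=4  J−j₁+j₂=5  j₁+j₂+J+1=11
(j₁±m₁, j₂±m₂, J±M) = (2,3,1,5,2,7)
P² = 115200/11
sum k=0..1:
  [0] +1/144 = 1/144
  [1] −1/480 = -1/480
S = 7/1440
C² = P²·S² = 49/198 ; C = +0.497468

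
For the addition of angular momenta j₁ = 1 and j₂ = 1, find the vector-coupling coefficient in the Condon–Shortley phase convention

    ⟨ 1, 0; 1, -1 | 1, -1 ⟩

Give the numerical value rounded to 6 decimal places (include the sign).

+0.707107  (= +√(1/2))

triangle: 1!·1!·1!/4! = 1/24
(j±m)!: 1!·1!·0!·2!·0!·2! = 4
prefactor² = (2J+1)·Δ·N² = 1/2
  k=0: +1/(0!·1!·1!·0!·0!·1!) = 1
Σ = 1  ⇒  CG² = 1/2·1² = 1/2
CG = +√(1/2) = +0.707107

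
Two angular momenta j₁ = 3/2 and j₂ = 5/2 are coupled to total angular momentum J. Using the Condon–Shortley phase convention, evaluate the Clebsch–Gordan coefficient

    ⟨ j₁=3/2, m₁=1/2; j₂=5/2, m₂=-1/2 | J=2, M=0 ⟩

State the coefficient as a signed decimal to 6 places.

-0.267261

j₁+j₂−J=2  J+j₁−j₂=1  J−j₁+j₂=3  j₁+j₂+J+1=7
(j₁±m₁, j₂±m₂, J±M) = (2,1,2,3,2,2)
P² = 8/7
sum k=0..1:
  [0] +1/4 = 1/4
  [1] −1/2 = -1/2
S = -1/4
C² = P²·S² = 1/14 ; C = -0.267261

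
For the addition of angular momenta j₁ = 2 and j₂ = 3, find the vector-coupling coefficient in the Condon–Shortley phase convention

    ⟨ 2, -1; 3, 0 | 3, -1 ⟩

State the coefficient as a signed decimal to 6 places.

−√(1/30) = -0.182574

triangle: 2!·2!·4!/9! = 96/362880
(j±m)!: 1!·3!·3!·3!·2!·4! = 10368
prefactor² = (2J+1)·Δ·N² = 96/5
  k=1: −1/(1!·1!·2!·2!·0!·2!) = -1/8
  k=2: +1/(2!·0!·1!·1!·1!·3!) = 1/12
Σ = -1/24  ⇒  CG² = 96/5·(-1/24)² = 1/30
CG = −√(1/30) = -0.182574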